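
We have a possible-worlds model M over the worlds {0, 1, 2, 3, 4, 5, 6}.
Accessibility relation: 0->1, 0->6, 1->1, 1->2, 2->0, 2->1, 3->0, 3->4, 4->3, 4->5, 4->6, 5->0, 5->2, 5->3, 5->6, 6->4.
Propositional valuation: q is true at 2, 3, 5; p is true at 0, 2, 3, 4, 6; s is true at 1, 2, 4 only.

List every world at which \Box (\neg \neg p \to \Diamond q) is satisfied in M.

6

Let φ = \Box (\neg \neg p \to \Diamond q). Evaluate φ at each world:
  0 (successors {1, 6}): φ is false.
  1 (successors {1, 2}): φ is false.
  2 (successors {0, 1}): φ is false.
  3 (successors {0, 4}): φ is false.
  4 (successors {3, 5, 6}): φ is false.
  5 (successors {0, 2, 3, 6}): φ is false.
  6 (successors {4}): φ is true.
For instance, at 3:
  At 3: \Box (\neg \neg p \to \Diamond q) requires \neg \neg p \to \Diamond q at every successor {0, 4}.
    \neg \neg p \to \Diamond q fails at 0, so \Box (\neg \neg p \to \Diamond q) is false at 3.
      At 0: \neg \neg p is true, \Diamond q is false, so \neg \neg p \to \Diamond q is false.
Satisfying worlds: {6}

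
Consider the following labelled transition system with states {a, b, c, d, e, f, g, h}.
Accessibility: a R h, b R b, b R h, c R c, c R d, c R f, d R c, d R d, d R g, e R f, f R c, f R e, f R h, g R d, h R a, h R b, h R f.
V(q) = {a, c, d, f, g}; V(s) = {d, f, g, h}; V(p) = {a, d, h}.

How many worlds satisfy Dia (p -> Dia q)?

Let φ = Dia (p -> Dia q). Evaluate φ at each world:
  a (successors {h}): φ is true.
  b (successors {b, h}): φ is true.
  c (successors {c, d, f}): φ is true.
  d (successors {c, d, g}): φ is true.
  e (successors {f}): φ is true.
  f (successors {c, e, h}): φ is true.
  g (successors {d}): φ is true.
  h (successors {a, b, f}): φ is true.
For instance, at a:
  At a: Dia (p -> Dia q) requires p -> Dia q at some successor in {h}.
    p -> Dia q holds at h, so Dia (p -> Dia q) is true at a.
      At h: p is true, Dia q is true, so p -> Dia q is true.
Satisfying worlds: {a, b, c, d, e, f, g, h}

8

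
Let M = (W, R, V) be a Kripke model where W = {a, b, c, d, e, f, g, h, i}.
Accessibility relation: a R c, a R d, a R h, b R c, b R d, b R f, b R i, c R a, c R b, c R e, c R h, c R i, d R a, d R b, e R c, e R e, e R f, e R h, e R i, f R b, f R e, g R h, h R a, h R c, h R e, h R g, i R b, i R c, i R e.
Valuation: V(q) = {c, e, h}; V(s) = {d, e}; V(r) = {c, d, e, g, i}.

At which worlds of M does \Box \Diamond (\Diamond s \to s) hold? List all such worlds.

Let φ = \Box \Diamond (\Diamond s \to s). Evaluate φ at each world:
  a (successors {c, d, h}): φ is false.
  b (successors {c, d, f, i}): φ is false.
  c (successors {a, b, e, h, i}): φ is true.
  d (successors {a, b}): φ is true.
  e (successors {c, e, f, h, i}): φ is true.
  f (successors {b, e}): φ is true.
  g (successors {h}): φ is true.
  h (successors {a, c, e, g}): φ is false.
  i (successors {b, c, e}): φ is true.
For instance, at h:
  At h: \Box \Diamond (\Diamond s \to s) requires \Diamond (\Diamond s \to s) at every successor {a, c, e, g}.
    \Diamond (\Diamond s \to s) fails at g, so \Box \Diamond (\Diamond s \to s) is false at h.
      At g: \Diamond (\Diamond s \to s) requires \Diamond s \to s at some successor in {h}.
        At h: \Diamond s \to s is false.
      So \Diamond (\Diamond s \to s) is false at g.
Satisfying worlds: {c, d, e, f, g, i}

c, d, e, f, g, i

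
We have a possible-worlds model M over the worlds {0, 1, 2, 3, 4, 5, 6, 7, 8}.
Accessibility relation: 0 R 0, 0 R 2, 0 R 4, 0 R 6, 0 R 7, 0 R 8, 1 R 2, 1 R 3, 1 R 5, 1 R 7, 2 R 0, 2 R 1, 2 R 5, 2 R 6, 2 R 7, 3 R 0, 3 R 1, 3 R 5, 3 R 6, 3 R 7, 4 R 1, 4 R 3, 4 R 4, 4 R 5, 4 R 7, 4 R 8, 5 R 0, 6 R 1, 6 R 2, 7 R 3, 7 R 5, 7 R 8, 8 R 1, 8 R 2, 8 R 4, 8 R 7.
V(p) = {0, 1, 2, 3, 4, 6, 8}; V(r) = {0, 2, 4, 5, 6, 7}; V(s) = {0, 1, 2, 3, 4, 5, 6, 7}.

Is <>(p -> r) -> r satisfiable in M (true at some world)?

Let φ = <>(p -> r) -> r. Evaluate φ at each world:
  0 (successors {0, 2, 4, 6, 7, 8}): φ is true.
  1 (successors {2, 3, 5, 7}): φ is false.
  2 (successors {0, 1, 5, 6, 7}): φ is true.
  3 (successors {0, 1, 5, 6, 7}): φ is false.
  4 (successors {1, 3, 4, 5, 7, 8}): φ is true.
  5 (successors {0}): φ is true.
  6 (successors {1, 2}): φ is true.
  7 (successors {3, 5, 8}): φ is true.
  8 (successors {1, 2, 4, 7}): φ is false.
Detail at 0 (witness):
  At 0: <>(p -> r) is true, r is true, so <>(p -> r) -> r is true.
    At 0: <>(p -> r) requires p -> r at some successor in {0, 2, 4, 6, 7, 8}.
      p -> r holds at 0, so <>(p -> r) is true at 0.

Yes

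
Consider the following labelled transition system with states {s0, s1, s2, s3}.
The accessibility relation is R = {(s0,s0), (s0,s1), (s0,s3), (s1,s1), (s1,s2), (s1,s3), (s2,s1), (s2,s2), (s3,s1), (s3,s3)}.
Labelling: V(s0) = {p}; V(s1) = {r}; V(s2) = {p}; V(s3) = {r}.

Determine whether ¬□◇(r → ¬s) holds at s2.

At s2: □◇(r → ¬s) is true, so ¬□◇(r → ¬s) is false.
  At s2: □◇(r → ¬s) requires ◇(r → ¬s) at every successor {s1, s2}.
      At s1: ◇(r → ¬s) requires r → ¬s at some successor in {s1, s2, s3}.
        r → ¬s holds at s1, so ◇(r → ¬s) is true at s1.
      At s2: ◇(r → ¬s) requires r → ¬s at some successor in {s1, s2}.
        r → ¬s holds at s1, so ◇(r → ¬s) is true at s2.
  So □◇(r → ¬s) is true at s2.

No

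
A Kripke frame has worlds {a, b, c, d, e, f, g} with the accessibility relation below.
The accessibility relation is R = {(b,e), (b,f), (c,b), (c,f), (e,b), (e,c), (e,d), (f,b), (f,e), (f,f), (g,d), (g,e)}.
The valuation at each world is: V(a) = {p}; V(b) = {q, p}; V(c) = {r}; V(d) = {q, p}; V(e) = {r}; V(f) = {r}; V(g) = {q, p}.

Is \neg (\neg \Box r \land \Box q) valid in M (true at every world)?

Yes

Let φ = \neg (\neg \Box r \land \Box q). Evaluate φ at each world:
  a (successors ∅): φ is true.
  b (successors {e, f}): φ is true.
  c (successors {b, f}): φ is true.
  d (successors ∅): φ is true.
  e (successors {b, c, d}): φ is true.
  f (successors {b, e, f}): φ is true.
  g (successors {d, e}): φ is true.
For instance, at c:
  At c: \neg \Box r \land \Box q is false, so \neg (\neg \Box r \land \Box q) is true.
    At c: \neg \Box r is true, \Box q is false, so \neg \Box r \land \Box q is false.
      At c: \Box r is false, so \neg \Box r is true.
      At c: \Box q requires q at every successor {b, f}.
        q fails at f, so \Box q is false at c.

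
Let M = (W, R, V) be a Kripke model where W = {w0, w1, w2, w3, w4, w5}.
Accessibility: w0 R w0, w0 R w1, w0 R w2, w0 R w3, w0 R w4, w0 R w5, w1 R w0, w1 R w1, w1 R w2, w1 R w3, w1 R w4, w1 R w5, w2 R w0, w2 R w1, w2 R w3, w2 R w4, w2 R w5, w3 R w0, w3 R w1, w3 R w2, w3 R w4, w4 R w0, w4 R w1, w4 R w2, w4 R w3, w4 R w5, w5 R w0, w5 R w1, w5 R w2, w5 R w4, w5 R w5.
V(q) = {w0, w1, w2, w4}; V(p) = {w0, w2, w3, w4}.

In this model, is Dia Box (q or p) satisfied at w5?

No

At w5: Dia Box (q or p) requires Box (q or p) at some successor in {w0, w1, w2, w4, w5}.
  At w0: Box (q or p) is false.
  At w1: Box (q or p) is false.
  At w2: Box (q or p) is false.
  At w4: Box (q or p) is false.
  At w5: Box (q or p) is false.
So Dia Box (q or p) is false at w5.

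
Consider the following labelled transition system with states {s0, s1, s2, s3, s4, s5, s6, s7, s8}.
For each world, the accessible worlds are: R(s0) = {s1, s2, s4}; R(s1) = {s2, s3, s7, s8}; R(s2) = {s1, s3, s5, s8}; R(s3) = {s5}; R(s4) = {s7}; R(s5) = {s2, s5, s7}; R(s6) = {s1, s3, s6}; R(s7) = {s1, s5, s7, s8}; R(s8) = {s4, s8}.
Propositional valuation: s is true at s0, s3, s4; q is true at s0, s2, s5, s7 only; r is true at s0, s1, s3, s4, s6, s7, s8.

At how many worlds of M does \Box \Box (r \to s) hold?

Recall that \Box ψ holds at a world iff ψ holds at every accessible world, and \Diamond ψ holds iff ψ holds at some accessible world.
Let φ = \Box \Box (r \to s). Evaluate φ at each world:
  s0 (successors {s1, s2, s4}): φ is false.
  s1 (successors {s2, s3, s7, s8}): φ is false.
  s2 (successors {s1, s3, s5, s8}): φ is false.
  s3 (successors {s5}): φ is false.
  s4 (successors {s7}): φ is false.
  s5 (successors {s2, s5, s7}): φ is false.
  s6 (successors {s1, s3, s6}): φ is false.
  s7 (successors {s1, s5, s7, s8}): φ is false.
  s8 (successors {s4, s8}): φ is false.
For instance, at s8:
  At s8: \Box \Box (r \to s) requires \Box (r \to s) at every successor {s4, s8}.
    \Box (r \to s) fails at s4, so \Box \Box (r \to s) is false at s8.
      At s4: \Box (r \to s) requires r \to s at every successor {s7}.
        r \to s fails at s7, so \Box (r \to s) is false at s4.
Satisfying worlds: none.

0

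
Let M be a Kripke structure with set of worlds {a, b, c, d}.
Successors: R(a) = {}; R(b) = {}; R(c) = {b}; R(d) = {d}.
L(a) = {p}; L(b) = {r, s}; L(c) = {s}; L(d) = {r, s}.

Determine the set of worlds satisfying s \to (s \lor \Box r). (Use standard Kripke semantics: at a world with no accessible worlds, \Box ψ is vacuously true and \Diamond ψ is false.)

Let φ = s \to (s \lor \Box r). Evaluate φ at each world:
  a (successors ∅): φ is true.
  b (successors ∅): φ is true.
  c (successors {b}): φ is true.
  d (successors {d}): φ is true.
For instance, at d:
  At d: s is true, s \lor \Box r is true, so s \to (s \lor \Box r) is true.
    At d: s is true, \Box r is true, so s \lor \Box r is true.
      At d: \Box r requires r at every successor {d}.
        At d: r is true.
      So \Box r is true at d.
Satisfying worlds: {a, b, c, d}

a, b, c, d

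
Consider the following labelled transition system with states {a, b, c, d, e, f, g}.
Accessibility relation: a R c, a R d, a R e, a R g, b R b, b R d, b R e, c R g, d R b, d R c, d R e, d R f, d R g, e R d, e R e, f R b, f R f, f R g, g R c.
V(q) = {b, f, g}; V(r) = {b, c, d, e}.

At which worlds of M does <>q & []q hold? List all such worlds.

Let φ = <>q & []q. Evaluate φ at each world:
  a (successors {c, d, e, g}): φ is false.
  b (successors {b, d, e}): φ is false.
  c (successors {g}): φ is true.
  d (successors {b, c, e, f, g}): φ is false.
  e (successors {d, e}): φ is false.
  f (successors {b, f, g}): φ is true.
  g (successors {c}): φ is false.
For instance, at d:
  At d: <>q is true, []q is false, so <>q & []q is false.
    At d: <>q requires q at some successor in {b, c, e, f, g}.
      q holds at b, so <>q is true at d.
    At d: []q requires q at every successor {b, c, e, f, g}.
      q fails at c, so []q is false at d.
Satisfying worlds: {c, f}

c, f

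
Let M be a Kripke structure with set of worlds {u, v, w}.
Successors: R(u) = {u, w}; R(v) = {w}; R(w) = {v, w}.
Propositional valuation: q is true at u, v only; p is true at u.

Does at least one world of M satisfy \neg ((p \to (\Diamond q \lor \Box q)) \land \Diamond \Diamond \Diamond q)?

No

Recall that \Box ψ holds at a world iff ψ holds at every accessible world, and \Diamond ψ holds iff ψ holds at some accessible world.
Let φ = \neg ((p \to (\Diamond q \lor \Box q)) \land \Diamond \Diamond \Diamond q). Evaluate φ at each world:
  u (successors {u, w}): φ is false.
  v (successors {w}): φ is false.
  w (successors {v, w}): φ is false.
For instance, at w:
  At w: (p \to (\Diamond q \lor \Box q)) \land \Diamond \Diamond \Diamond q is true, so \neg ((p \to (\Diamond q \lor \Box q)) \land \Diamond \Diamond \Diamond q) is false.
    At w: p \to (\Diamond q \lor \Box q) is true, \Diamond \Diamond \Diamond q is true, so (p \to (\Diamond q \lor \Box q)) \land \Diamond \Diamond \Diamond q is true.
      At w: p is false, \Diamond q \lor \Box q is true, so p \to (\Diamond q \lor \Box q) is true.
      At w: \Diamond \Diamond \Diamond q requires \Diamond \Diamond q at some successor in {v, w}.
        \Diamond \Diamond q holds at v, so \Diamond \Diamond \Diamond q is true at w.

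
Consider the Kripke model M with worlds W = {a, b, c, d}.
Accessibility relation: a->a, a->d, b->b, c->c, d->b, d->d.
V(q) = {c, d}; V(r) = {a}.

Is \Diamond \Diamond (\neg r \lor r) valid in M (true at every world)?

Recall that \Diamond ψ holds at a world iff ψ holds at some accessible world.
Let φ = \Diamond \Diamond (\neg r \lor r). Evaluate φ at each world:
  a (successors {a, d}): φ is true.
  b (successors {b}): φ is true.
  c (successors {c}): φ is true.
  d (successors {b, d}): φ is true.
For instance, at b:
  At b: \Diamond \Diamond (\neg r \lor r) requires \Diamond (\neg r \lor r) at some successor in {b}.
    \Diamond (\neg r \lor r) holds at b, so \Diamond \Diamond (\neg r \lor r) is true at b.
      At b: \Diamond (\neg r \lor r) requires \neg r \lor r at some successor in {b}.
        \neg r \lor r holds at b, so \Diamond (\neg r \lor r) is true at b.

Yes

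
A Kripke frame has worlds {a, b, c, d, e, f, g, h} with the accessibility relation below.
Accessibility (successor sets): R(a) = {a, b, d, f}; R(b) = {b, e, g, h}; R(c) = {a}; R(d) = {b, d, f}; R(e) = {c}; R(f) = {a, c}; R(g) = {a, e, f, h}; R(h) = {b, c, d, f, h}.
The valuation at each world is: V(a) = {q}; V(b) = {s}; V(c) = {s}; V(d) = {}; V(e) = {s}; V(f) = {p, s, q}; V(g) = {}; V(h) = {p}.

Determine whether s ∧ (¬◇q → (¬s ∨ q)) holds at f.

Yes

At f: s is true, ¬◇q → (¬s ∨ q) is true, so s ∧ (¬◇q → (¬s ∨ q)) is true.
  At f: ¬◇q is false, ¬s ∨ q is true, so ¬◇q → (¬s ∨ q) is true.
    At f: ◇q is true, so ¬◇q is false.
      At f: ◇q requires q at some successor in {a, c}.
        q holds at a, so ◇q is true at f.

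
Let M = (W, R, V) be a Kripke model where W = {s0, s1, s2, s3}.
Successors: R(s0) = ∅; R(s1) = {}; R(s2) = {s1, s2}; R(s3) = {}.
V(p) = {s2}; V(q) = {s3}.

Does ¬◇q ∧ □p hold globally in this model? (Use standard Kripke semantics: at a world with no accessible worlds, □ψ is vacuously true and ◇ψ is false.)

No

Let φ = ¬◇q ∧ □p. Evaluate φ at each world:
  s0 (successors ∅): φ is true.
  s1 (successors ∅): φ is true.
  s2 (successors {s1, s2}): φ is false.
  s3 (successors ∅): φ is true.
Detail at s2 (counterexample):
  At s2: ¬◇q is true, □p is false, so ¬◇q ∧ □p is false.
    At s2: ◇q is false, so ¬◇q is true.
      At s2: ◇q requires q at some successor in {s1, s2}.
        At s1: q is false.
        At s2: q is false.
      So ◇q is false at s2.
    At s2: □p requires p at every successor {s1, s2}.
      p fails at s1, so □p is false at s2.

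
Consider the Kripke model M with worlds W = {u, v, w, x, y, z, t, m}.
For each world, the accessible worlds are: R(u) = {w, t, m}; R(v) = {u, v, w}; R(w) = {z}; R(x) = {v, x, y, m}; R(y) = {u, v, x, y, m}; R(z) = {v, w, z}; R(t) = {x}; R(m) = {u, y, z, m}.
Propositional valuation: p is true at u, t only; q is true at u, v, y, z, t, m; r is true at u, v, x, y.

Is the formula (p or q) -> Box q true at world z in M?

At z: p or q is true, Box q is false, so (p or q) -> Box q is false.
  At z: Box q requires q at every successor {v, w, z}.
    q fails at w, so Box q is false at z.

No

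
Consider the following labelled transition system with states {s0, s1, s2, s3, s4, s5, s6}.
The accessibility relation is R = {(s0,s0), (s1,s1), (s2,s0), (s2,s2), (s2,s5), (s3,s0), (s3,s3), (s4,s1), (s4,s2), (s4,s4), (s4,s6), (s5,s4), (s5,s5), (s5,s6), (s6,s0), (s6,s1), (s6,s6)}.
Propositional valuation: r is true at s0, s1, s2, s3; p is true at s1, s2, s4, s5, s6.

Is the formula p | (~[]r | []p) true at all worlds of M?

Recall that []ψ holds at a world iff ψ holds at every accessible world, and <>ψ holds iff ψ holds at some accessible world.
Let φ = p | (~[]r | []p). Evaluate φ at each world:
  s0 (successors {s0}): φ is false.
  s1 (successors {s1}): φ is true.
  s2 (successors {s0, s2, s5}): φ is true.
  s3 (successors {s0, s3}): φ is false.
  s4 (successors {s1, s2, s4, s6}): φ is true.
  s5 (successors {s4, s5, s6}): φ is true.
  s6 (successors {s0, s1, s6}): φ is true.
Detail at s0 (counterexample):
  At s0: p is false, ~[]r | []p is false, so p | (~[]r | []p) is false.
    At s0: ~[]r is false, []p is false, so ~[]r | []p is false.
      At s0: []r is true, so ~[]r is false.
      At s0: []p requires p at every successor {s0}.
        p fails at s0, so []p is false at s0.

No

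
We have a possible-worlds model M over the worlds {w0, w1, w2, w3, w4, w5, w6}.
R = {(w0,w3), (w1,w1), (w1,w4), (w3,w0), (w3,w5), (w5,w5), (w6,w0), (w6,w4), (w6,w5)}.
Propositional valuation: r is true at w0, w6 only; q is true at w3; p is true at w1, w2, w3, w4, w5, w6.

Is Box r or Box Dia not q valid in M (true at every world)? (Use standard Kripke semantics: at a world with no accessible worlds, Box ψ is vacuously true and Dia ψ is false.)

Let φ = Box r or Box Dia not q. Evaluate φ at each world:
  w0 (successors {w3}): φ is true.
  w1 (successors {w1, w4}): φ is false.
  w2 (successors ∅): φ is true.
  w3 (successors {w0, w5}): φ is false.
  w4 (successors ∅): φ is true.
  w5 (successors {w5}): φ is true.
  w6 (successors {w0, w4, w5}): φ is false.
Detail at w1 (counterexample):
  At w1: Box r is false, Box Dia not q is false, so Box r or Box Dia not q is false.
    At w1: Box r requires r at every successor {w1, w4}.
      r fails at w1, so Box r is false at w1.
    At w1: Box Dia not q requires Dia not q at every successor {w1, w4}.
      Dia not q fails at w4, so Box Dia not q is false at w1.

No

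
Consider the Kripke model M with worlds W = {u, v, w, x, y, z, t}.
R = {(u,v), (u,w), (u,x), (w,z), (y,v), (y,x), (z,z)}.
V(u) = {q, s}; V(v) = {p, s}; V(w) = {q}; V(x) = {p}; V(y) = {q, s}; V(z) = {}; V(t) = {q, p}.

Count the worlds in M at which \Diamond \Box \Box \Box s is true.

2

Recall that \Box ψ holds at a world iff ψ holds at every accessible world, and \Diamond ψ holds iff ψ holds at some accessible world.
Let φ = \Diamond \Box \Box \Box s. Evaluate φ at each world:
  u (successors {v, w, x}): φ is true.
  v (successors ∅): φ is false.
  w (successors {z}): φ is false.
  x (successors ∅): φ is false.
  y (successors {v, x}): φ is true.
  z (successors {z}): φ is false.
  t (successors ∅): φ is false.
For instance, at w:
  At w: \Diamond \Box \Box \Box s requires \Box \Box \Box s at some successor in {z}.
    At z: \Box \Box \Box s is false.
  So \Diamond \Box \Box \Box s is false at w.
Satisfying worlds: {u, y}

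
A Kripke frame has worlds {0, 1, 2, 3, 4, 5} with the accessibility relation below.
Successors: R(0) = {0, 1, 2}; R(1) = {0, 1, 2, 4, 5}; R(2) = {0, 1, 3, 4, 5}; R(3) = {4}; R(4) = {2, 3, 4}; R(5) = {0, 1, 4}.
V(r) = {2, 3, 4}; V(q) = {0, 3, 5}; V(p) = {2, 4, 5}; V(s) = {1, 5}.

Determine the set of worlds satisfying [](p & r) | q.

0, 3, 5

Let φ = [](p & r) | q. Evaluate φ at each world:
  0 (successors {0, 1, 2}): φ is true.
  1 (successors {0, 1, 2, 4, 5}): φ is false.
  2 (successors {0, 1, 3, 4, 5}): φ is false.
  3 (successors {4}): φ is true.
  4 (successors {2, 3, 4}): φ is false.
  5 (successors {0, 1, 4}): φ is true.
For instance, at 0:
  At 0: [](p & r) is false, q is true, so [](p & r) | q is true.
    At 0: [](p & r) requires p & r at every successor {0, 1, 2}.
      p & r fails at 0, so [](p & r) is false at 0.
Satisfying worlds: {0, 3, 5}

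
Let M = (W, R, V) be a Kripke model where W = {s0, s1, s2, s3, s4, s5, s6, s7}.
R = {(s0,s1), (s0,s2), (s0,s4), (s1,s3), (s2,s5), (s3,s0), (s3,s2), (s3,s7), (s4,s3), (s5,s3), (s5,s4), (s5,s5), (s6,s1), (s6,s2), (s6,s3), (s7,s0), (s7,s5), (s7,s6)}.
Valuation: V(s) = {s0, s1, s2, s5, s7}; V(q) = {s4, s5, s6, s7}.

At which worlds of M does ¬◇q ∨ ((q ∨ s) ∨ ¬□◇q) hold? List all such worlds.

Recall that □ψ holds at a world iff ψ holds at every accessible world, and ◇ψ holds iff ψ holds at some accessible world.
Let φ = ¬◇q ∨ ((q ∨ s) ∨ ¬□◇q). Evaluate φ at each world:
  s0 (successors {s1, s2, s4}): φ is true.
  s1 (successors {s3}): φ is true.
  s2 (successors {s5}): φ is true.
  s3 (successors {s0, s2, s7}): φ is false.
  s4 (successors {s3}): φ is true.
  s5 (successors {s3, s4, s5}): φ is true.
  s6 (successors {s1, s2, s3}): φ is true.
  s7 (successors {s0, s5, s6}): φ is true.
For instance, at s0:
  At s0: ¬◇q is false, (q ∨ s) ∨ ¬□◇q is true, so ¬◇q ∨ ((q ∨ s) ∨ ¬□◇q) is true.
    At s0: ◇q is true, so ¬◇q is false.
      At s0: ◇q requires q at some successor in {s1, s2, s4}.
        q holds at s4, so ◇q is true at s0.
    At s0: q ∨ s is true, ¬□◇q is true, so (q ∨ s) ∨ ¬□◇q is true.
      At s0: □◇q is false, so ¬□◇q is true.
Satisfying worlds: {s0, s1, s2, s4, s5, s6, s7}

s0, s1, s2, s4, s5, s6, s7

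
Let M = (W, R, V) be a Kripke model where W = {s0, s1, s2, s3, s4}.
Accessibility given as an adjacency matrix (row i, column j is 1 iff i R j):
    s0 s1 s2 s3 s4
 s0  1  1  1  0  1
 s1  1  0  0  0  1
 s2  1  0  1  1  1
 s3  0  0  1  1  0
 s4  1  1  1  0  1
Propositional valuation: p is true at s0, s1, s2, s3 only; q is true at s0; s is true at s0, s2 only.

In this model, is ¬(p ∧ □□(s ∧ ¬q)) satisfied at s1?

Yes

Recall that □ψ holds at a world iff ψ holds at every accessible world, and ◇ψ holds iff ψ holds at some accessible world.
At s1: p ∧ □□(s ∧ ¬q) is false, so ¬(p ∧ □□(s ∧ ¬q)) is true.
  At s1: p is true, □□(s ∧ ¬q) is false, so p ∧ □□(s ∧ ¬q) is false.
    At s1: □□(s ∧ ¬q) requires □(s ∧ ¬q) at every successor {s0, s4}.
      □(s ∧ ¬q) fails at s0, so □□(s ∧ ¬q) is false at s1.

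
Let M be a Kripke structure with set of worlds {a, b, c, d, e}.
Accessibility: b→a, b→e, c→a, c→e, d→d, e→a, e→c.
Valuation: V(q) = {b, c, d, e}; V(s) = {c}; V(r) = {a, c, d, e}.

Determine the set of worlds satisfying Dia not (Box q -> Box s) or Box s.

a, d

Recall that Box ψ holds at a world iff ψ holds at every accessible world, and Dia ψ holds iff ψ holds at some accessible world.
Let φ = Dia not (Box q -> Box s) or Box s. Evaluate φ at each world:
  a (successors ∅): φ is true.
  b (successors {a, e}): φ is false.
  c (successors {a, e}): φ is false.
  d (successors {d}): φ is true.
  e (successors {a, c}): φ is false.
For instance, at e:
  At e: Dia not (Box q -> Box s) is false, Box s is false, so Dia not (Box q -> Box s) or Box s is false.
    At e: Dia not (Box q -> Box s) requires not (Box q -> Box s) at some successor in {a, c}.
      At a: not (Box q -> Box s) is false.
      At c: not (Box q -> Box s) is false.
    So Dia not (Box q -> Box s) is false at e.
    At e: Box s requires s at every successor {a, c}.
      s fails at a, so Box s is false at e.
Satisfying worlds: {a, d}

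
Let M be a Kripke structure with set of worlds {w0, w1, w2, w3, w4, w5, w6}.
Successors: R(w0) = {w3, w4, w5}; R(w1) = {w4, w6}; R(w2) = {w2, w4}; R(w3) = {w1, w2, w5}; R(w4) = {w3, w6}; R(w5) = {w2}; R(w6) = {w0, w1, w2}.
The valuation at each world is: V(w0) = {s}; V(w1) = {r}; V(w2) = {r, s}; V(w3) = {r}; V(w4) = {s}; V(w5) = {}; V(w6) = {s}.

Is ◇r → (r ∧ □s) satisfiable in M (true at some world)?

Recall that □ψ holds at a world iff ψ holds at every accessible world, and ◇ψ holds iff ψ holds at some accessible world.
Let φ = ◇r → (r ∧ □s). Evaluate φ at each world:
  w0 (successors {w3, w4, w5}): φ is false.
  w1 (successors {w4, w6}): φ is true.
  w2 (successors {w2, w4}): φ is true.
  w3 (successors {w1, w2, w5}): φ is false.
  w4 (successors {w3, w6}): φ is false.
  w5 (successors {w2}): φ is false.
  w6 (successors {w0, w1, w2}): φ is false.
Detail at w1 (witness):
  At w1: ◇r is false, r ∧ □s is true, so ◇r → (r ∧ □s) is true.
    At w1: ◇r requires r at some successor in {w4, w6}.
      At w4: r is false.
      At w6: r is false.
    So ◇r is false at w1.
    At w1: r is true, □s is true, so r ∧ □s is true.
      At w1: □s requires s at every successor {w4, w6}.
        At w4: s is true.
        At w6: s is true.
      So □s is true at w1.

Yes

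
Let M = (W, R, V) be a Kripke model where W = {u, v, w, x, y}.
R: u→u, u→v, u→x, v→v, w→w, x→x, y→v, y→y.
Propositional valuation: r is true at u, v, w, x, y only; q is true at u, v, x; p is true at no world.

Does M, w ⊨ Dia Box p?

At w: Dia Box p requires Box p at some successor in {w}.
  At w: Box p is false.
So Dia Box p is false at w.

No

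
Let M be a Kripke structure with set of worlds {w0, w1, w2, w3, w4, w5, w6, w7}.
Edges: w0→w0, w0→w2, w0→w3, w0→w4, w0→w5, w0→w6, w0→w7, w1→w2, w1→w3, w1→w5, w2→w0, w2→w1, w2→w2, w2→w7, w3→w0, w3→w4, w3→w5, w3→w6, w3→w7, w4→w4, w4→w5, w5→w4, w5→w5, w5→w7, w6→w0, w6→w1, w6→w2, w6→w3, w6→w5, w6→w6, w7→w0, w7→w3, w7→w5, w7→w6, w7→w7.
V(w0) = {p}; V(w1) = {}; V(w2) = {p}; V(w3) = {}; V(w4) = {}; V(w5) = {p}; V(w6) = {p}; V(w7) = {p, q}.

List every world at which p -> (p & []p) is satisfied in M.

Let φ = p -> (p & []p). Evaluate φ at each world:
  w0 (successors {w0, w2, w3, w4, w5, w6, w7}): φ is false.
  w1 (successors {w2, w3, w5}): φ is true.
  w2 (successors {w0, w1, w2, w7}): φ is false.
  w3 (successors {w0, w4, w5, w6, w7}): φ is true.
  w4 (successors {w4, w5}): φ is true.
  w5 (successors {w4, w5, w7}): φ is false.
  w6 (successors {w0, w1, w2, w3, w5, w6}): φ is false.
  w7 (successors {w0, w3, w5, w6, w7}): φ is false.
For instance, at w0:
  At w0: p is true, p & []p is false, so p -> (p & []p) is false.
    At w0: p is true, []p is false, so p & []p is false.
      At w0: []p requires p at every successor {w0, w2, w3, w4, w5, w6, w7}.
        p fails at w3, so []p is false at w0.
Satisfying worlds: {w1, w3, w4}

w1, w3, w4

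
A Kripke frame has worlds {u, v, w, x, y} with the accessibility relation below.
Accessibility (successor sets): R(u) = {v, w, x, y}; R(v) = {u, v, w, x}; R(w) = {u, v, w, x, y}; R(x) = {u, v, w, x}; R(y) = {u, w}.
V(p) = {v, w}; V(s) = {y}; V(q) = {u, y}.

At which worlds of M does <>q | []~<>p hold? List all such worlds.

Let φ = <>q | []~<>p. Evaluate φ at each world:
  u (successors {v, w, x, y}): φ is true.
  v (successors {u, v, w, x}): φ is true.
  w (successors {u, v, w, x, y}): φ is true.
  x (successors {u, v, w, x}): φ is true.
  y (successors {u, w}): φ is true.
For instance, at v:
  At v: <>q is true, []~<>p is false, so <>q | []~<>p is true.
    At v: <>q requires q at some successor in {u, v, w, x}.
      q holds at u, so <>q is true at v.
    At v: []~<>p requires ~<>p at every successor {u, v, w, x}.
      ~<>p fails at u, so []~<>p is false at v.
Satisfying worlds: {u, v, w, x, y}

u, v, w, x, y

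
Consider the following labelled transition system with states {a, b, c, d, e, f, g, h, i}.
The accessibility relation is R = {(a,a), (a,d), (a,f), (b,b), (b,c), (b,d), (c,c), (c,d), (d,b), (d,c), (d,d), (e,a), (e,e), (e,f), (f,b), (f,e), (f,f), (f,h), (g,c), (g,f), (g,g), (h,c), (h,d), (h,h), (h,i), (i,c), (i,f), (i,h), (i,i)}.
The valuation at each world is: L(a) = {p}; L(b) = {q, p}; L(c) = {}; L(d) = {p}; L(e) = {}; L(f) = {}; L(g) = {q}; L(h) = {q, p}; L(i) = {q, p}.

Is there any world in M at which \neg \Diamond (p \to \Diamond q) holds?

Recall that \Diamond ψ holds at a world iff ψ holds at some accessible world.
Let φ = \neg \Diamond (p \to \Diamond q). Evaluate φ at each world:
  a (successors {a, d, f}): φ is false.
  b (successors {b, c, d}): φ is false.
  c (successors {c, d}): φ is false.
  d (successors {b, c, d}): φ is false.
  e (successors {a, e, f}): φ is false.
  f (successors {b, e, f, h}): φ is false.
  g (successors {c, f, g}): φ is false.
  h (successors {c, d, h, i}): φ is false.
  i (successors {c, f, h, i}): φ is false.
For instance, at c:
  At c: \Diamond (p \to \Diamond q) is true, so \neg \Diamond (p \to \Diamond q) is false.
    At c: \Diamond (p \to \Diamond q) requires p \to \Diamond q at some successor in {c, d}.
      p \to \Diamond q holds at c, so \Diamond (p \to \Diamond q) is true at c.

No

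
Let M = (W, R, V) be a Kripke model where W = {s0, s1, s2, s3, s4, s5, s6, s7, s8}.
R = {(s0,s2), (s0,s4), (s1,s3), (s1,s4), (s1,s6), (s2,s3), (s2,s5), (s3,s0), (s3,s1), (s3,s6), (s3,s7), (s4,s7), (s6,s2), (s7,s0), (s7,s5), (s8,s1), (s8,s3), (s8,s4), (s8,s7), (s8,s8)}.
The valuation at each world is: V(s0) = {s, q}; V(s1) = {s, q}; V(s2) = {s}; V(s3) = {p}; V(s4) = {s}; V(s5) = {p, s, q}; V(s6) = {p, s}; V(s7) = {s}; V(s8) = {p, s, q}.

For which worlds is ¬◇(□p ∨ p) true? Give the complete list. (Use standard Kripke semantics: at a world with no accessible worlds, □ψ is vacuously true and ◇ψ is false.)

s4, s5

Let φ = ¬◇(□p ∨ p). Evaluate φ at each world:
  s0 (successors {s2, s4}): φ is false.
  s1 (successors {s3, s4, s6}): φ is false.
  s2 (successors {s3, s5}): φ is false.
  s3 (successors {s0, s1, s6, s7}): φ is false.
  s4 (successors {s7}): φ is true.
  s5 (successors ∅): φ is true.
  s6 (successors {s2}): φ is false.
  s7 (successors {s0, s5}): φ is false.
  s8 (successors {s1, s3, s4, s7, s8}): φ is false.
For instance, at s1:
  At s1: ◇(□p ∨ p) is true, so ¬◇(□p ∨ p) is false.
    At s1: ◇(□p ∨ p) requires □p ∨ p at some successor in {s3, s4, s6}.
      □p ∨ p holds at s3, so ◇(□p ∨ p) is true at s1.
Satisfying worlds: {s4, s5}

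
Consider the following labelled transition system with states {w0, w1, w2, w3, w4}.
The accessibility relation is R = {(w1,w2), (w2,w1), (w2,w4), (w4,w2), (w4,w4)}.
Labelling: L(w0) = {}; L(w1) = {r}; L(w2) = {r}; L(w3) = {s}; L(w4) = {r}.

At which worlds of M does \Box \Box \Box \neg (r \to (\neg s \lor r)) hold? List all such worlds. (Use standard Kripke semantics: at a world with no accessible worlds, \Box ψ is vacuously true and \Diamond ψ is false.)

Let φ = \Box \Box \Box \neg (r \to (\neg s \lor r)). Evaluate φ at each world:
  w0 (successors ∅): φ is true.
  w1 (successors {w2}): φ is false.
  w2 (successors {w1, w4}): φ is false.
  w3 (successors ∅): φ is true.
  w4 (successors {w2, w4}): φ is false.
For instance, at w2:
  At w2: \Box \Box \Box \neg (r \to (\neg s \lor r)) requires \Box \Box \neg (r \to (\neg s \lor r)) at every successor {w1, w4}.
    \Box \Box \neg (r \to (\neg s \lor r)) fails at w1, so \Box \Box \Box \neg (r \to (\neg s \lor r)) is false at w2.
      At w1: \Box \Box \neg (r \to (\neg s \lor r)) requires \Box \neg (r \to (\neg s \lor r)) at every successor {w2}.
        \Box \neg (r \to (\neg s \lor r)) fails at w2, so \Box \Box \neg (r \to (\neg s \lor r)) is false at w1.
Satisfying worlds: {w0, w3}

w0, w3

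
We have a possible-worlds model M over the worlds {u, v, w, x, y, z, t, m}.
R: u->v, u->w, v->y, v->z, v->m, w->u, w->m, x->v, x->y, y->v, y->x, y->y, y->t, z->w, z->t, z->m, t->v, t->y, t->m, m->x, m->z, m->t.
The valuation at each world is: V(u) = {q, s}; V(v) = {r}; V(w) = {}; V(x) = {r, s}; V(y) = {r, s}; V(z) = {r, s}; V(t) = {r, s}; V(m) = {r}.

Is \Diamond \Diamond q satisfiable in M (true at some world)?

Let φ = \Diamond \Diamond q. Evaluate φ at each world:
  u (successors {v, w}): φ is true.
  v (successors {y, z, m}): φ is false.
  w (successors {u, m}): φ is false.
  x (successors {v, y}): φ is false.
  y (successors {v, x, y, t}): φ is false.
  z (successors {w, t, m}): φ is true.
  t (successors {v, y, m}): φ is false.
  m (successors {x, z, t}): φ is false.
Detail at u (witness):
  At u: \Diamond \Diamond q requires \Diamond q at some successor in {v, w}.
    \Diamond q holds at w, so \Diamond \Diamond q is true at u.
      At w: \Diamond q requires q at some successor in {u, m}.
        q holds at u, so \Diamond q is true at w.

Yes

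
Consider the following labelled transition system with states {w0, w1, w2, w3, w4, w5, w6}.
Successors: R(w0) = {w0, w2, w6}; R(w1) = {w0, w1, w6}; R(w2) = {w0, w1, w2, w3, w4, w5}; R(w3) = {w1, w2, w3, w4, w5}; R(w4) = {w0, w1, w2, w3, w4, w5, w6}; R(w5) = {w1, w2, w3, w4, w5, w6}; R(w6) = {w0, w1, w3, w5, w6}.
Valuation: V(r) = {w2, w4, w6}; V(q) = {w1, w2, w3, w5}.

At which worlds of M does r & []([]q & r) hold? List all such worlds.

none

Recall that []ψ holds at a world iff ψ holds at every accessible world, and <>ψ holds iff ψ holds at some accessible world.
Let φ = r & []([]q & r). Evaluate φ at each world:
  w0 (successors {w0, w2, w6}): φ is false.
  w1 (successors {w0, w1, w6}): φ is false.
  w2 (successors {w0, w1, w2, w3, w4, w5}): φ is false.
  w3 (successors {w1, w2, w3, w4, w5}): φ is false.
  w4 (successors {w0, w1, w2, w3, w4, w5, w6}): φ is false.
  w5 (successors {w1, w2, w3, w4, w5, w6}): φ is false.
  w6 (successors {w0, w1, w3, w5, w6}): φ is false.
For instance, at w0:
  At w0: r is false, []([]q & r) is false, so r & []([]q & r) is false.
    At w0: []([]q & r) requires []q & r at every successor {w0, w2, w6}.
      []q & r fails at w0, so []([]q & r) is false at w0.
Satisfying worlds: none.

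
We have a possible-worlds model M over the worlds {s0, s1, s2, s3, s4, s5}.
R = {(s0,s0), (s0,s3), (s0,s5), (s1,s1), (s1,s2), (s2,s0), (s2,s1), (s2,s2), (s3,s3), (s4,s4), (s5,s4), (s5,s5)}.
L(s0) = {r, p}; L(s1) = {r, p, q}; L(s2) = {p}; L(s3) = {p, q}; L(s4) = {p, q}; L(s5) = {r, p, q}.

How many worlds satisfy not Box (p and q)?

Let φ = not Box (p and q). Evaluate φ at each world:
  s0 (successors {s0, s3, s5}): φ is true.
  s1 (successors {s1, s2}): φ is true.
  s2 (successors {s0, s1, s2}): φ is true.
  s3 (successors {s3}): φ is false.
  s4 (successors {s4}): φ is false.
  s5 (successors {s4, s5}): φ is false.
For instance, at s1:
  At s1: Box (p and q) is false, so not Box (p and q) is true.
    At s1: Box (p and q) requires p and q at every successor {s1, s2}.
      p and q fails at s2, so Box (p and q) is false at s1.
Satisfying worlds: {s0, s1, s2}

3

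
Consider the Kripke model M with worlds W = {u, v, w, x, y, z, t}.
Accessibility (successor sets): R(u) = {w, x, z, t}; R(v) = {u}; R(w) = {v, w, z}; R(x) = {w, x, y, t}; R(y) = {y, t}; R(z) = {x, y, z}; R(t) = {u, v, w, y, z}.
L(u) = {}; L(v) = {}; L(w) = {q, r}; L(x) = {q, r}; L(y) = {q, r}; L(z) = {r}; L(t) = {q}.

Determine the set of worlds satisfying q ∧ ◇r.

Recall that ◇ψ holds at a world iff ψ holds at some accessible world.
Let φ = q ∧ ◇r. Evaluate φ at each world:
  u (successors {w, x, z, t}): φ is false.
  v (successors {u}): φ is false.
  w (successors {v, w, z}): φ is true.
  x (successors {w, x, y, t}): φ is true.
  y (successors {y, t}): φ is true.
  z (successors {x, y, z}): φ is false.
  t (successors {u, v, w, y, z}): φ is true.
For instance, at v:
  At v: q is false, ◇r is false, so q ∧ ◇r is false.
    At v: ◇r requires r at some successor in {u}.
      At u: r is false.
    So ◇r is false at v.
Satisfying worlds: {w, x, y, t}

w, x, y, t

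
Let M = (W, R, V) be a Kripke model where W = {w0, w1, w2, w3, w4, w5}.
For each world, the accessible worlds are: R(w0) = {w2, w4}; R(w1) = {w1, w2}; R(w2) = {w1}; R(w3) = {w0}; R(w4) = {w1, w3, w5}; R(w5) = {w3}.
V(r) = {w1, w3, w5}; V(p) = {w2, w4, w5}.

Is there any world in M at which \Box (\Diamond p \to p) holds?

Yes

Recall that \Box ψ holds at a world iff ψ holds at every accessible world, and \Diamond ψ holds iff ψ holds at some accessible world.
Let φ = \Box (\Diamond p \to p). Evaluate φ at each world:
  w0 (successors {w2, w4}): φ is true.
  w1 (successors {w1, w2}): φ is false.
  w2 (successors {w1}): φ is false.
  w3 (successors {w0}): φ is false.
  w4 (successors {w1, w3, w5}): φ is false.
  w5 (successors {w3}): φ is true.
Detail at w0 (witness):
  At w0: \Box (\Diamond p \to p) requires \Diamond p \to p at every successor {w2, w4}.
      At w2: \Diamond p is false, p is true, so \Diamond p \to p is true.
      At w4: \Diamond p is true, p is true, so \Diamond p \to p is true.
  So \Box (\Diamond p \to p) is true at w0.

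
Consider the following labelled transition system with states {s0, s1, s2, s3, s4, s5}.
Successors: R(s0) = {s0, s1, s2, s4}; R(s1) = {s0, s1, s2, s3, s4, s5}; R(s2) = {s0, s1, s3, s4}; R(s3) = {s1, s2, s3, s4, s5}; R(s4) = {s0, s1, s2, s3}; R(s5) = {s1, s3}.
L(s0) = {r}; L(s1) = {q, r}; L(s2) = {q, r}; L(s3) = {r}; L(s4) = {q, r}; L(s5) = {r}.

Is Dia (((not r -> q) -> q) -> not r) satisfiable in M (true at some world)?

Yes

Recall that Dia ψ holds at a world iff ψ holds at some accessible world.
Let φ = Dia (((not r -> q) -> q) -> not r). Evaluate φ at each world:
  s0 (successors {s0, s1, s2, s4}): φ is true.
  s1 (successors {s0, s1, s2, s3, s4, s5}): φ is true.
  s2 (successors {s0, s1, s3, s4}): φ is true.
  s3 (successors {s1, s2, s3, s4, s5}): φ is true.
  s4 (successors {s0, s1, s2, s3}): φ is true.
  s5 (successors {s1, s3}): φ is true.
Detail at s0 (witness):
  At s0: Dia (((not r -> q) -> q) -> not r) requires ((not r -> q) -> q) -> not r at some successor in {s0, s1, s2, s4}.
    ((not r -> q) -> q) -> not r holds at s0, so Dia (((not r -> q) -> q) -> not r) is true at s0.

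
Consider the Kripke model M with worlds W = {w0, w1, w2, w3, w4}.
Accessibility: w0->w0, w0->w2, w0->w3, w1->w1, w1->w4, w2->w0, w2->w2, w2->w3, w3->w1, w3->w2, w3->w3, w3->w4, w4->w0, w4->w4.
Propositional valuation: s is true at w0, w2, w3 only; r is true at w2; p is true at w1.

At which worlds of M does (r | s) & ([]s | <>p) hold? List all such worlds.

w0, w2, w3

Recall that []ψ holds at a world iff ψ holds at every accessible world, and <>ψ holds iff ψ holds at some accessible world.
Let φ = (r | s) & ([]s | <>p). Evaluate φ at each world:
  w0 (successors {w0, w2, w3}): φ is true.
  w1 (successors {w1, w4}): φ is false.
  w2 (successors {w0, w2, w3}): φ is true.
  w3 (successors {w1, w2, w3, w4}): φ is true.
  w4 (successors {w0, w4}): φ is false.
For instance, at w0:
  At w0: r | s is true, []s | <>p is true, so (r | s) & ([]s | <>p) is true.
    At w0: []s is true, <>p is false, so []s | <>p is true.
      At w0: []s requires s at every successor {w0, w2, w3}.
        At w0: s is true.
        At w2: s is true.
        At w3: s is true.
      So []s is true at w0.
      At w0: <>p requires p at some successor in {w0, w2, w3}.
        At w0: p is false.
        At w2: p is false.
        At w3: p is false.
      So <>p is false at w0.
Satisfying worlds: {w0, w2, w3}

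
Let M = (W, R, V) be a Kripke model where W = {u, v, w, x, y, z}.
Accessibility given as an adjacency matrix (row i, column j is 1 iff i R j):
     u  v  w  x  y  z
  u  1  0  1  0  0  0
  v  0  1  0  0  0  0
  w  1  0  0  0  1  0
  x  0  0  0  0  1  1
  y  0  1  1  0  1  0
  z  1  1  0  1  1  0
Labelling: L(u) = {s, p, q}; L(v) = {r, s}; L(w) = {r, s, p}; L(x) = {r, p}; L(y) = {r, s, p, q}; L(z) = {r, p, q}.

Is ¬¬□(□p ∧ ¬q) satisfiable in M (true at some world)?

Recall that □ψ holds at a world iff ψ holds at every accessible world, and ◇ψ holds iff ψ holds at some accessible world.
Let φ = ¬¬□(□p ∧ ¬q). Evaluate φ at each world:
  u (successors {u, w}): φ is false.
  v (successors {v}): φ is false.
  w (successors {u, y}): φ is false.
  x (successors {y, z}): φ is false.
  y (successors {v, w, y}): φ is false.
  z (successors {u, v, x, y}): φ is false.
For instance, at x:
  At x: ¬□(□p ∧ ¬q) is true, so ¬¬□(□p ∧ ¬q) is false.
    At x: □(□p ∧ ¬q) is false, so ¬□(□p ∧ ¬q) is true.
      At x: □(□p ∧ ¬q) requires □p ∧ ¬q at every successor {y, z}.
        □p ∧ ¬q fails at y, so □(□p ∧ ¬q) is false at x.

No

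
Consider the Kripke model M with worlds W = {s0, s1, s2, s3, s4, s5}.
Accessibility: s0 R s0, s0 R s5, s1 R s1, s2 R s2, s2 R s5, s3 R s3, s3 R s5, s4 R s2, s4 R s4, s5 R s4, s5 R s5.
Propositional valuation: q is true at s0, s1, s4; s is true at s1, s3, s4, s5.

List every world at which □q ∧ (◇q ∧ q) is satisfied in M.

s1

Let φ = □q ∧ (◇q ∧ q). Evaluate φ at each world:
  s0 (successors {s0, s5}): φ is false.
  s1 (successors {s1}): φ is true.
  s2 (successors {s2, s5}): φ is false.
  s3 (successors {s3, s5}): φ is false.
  s4 (successors {s2, s4}): φ is false.
  s5 (successors {s4, s5}): φ is false.
For instance, at s5:
  At s5: □q is false, ◇q ∧ q is false, so □q ∧ (◇q ∧ q) is false.
    At s5: □q requires q at every successor {s4, s5}.
      q fails at s5, so □q is false at s5.
    At s5: ◇q is true, q is false, so ◇q ∧ q is false.
      At s5: ◇q requires q at some successor in {s4, s5}.
        q holds at s4, so ◇q is true at s5.
Satisfying worlds: {s1}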